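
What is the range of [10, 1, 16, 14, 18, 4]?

17

Step 1: Identify the maximum value: max = 18
Step 2: Identify the minimum value: min = 1
Step 3: Range = max - min = 18 - 1 = 17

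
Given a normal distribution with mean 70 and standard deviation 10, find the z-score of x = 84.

1.4

Step 1: Recall the z-score formula: z = (x - mu) / sigma
Step 2: Substitute values: z = (84 - 70) / 10
Step 3: z = 14 / 10 = 1.4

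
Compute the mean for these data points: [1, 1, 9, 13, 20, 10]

9

Step 1: Sum all values: 1 + 1 + 9 + 13 + 20 + 10 = 54
Step 2: Count the number of values: n = 6
Step 3: Mean = sum / n = 54 / 6 = 9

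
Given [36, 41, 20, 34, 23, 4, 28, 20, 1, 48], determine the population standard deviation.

14.3684

Step 1: Compute the mean: 25.5
Step 2: Sum of squared deviations from the mean: 2064.5
Step 3: Population variance = 2064.5 / 10 = 206.45
Step 4: Standard deviation = sqrt(206.45) = 14.3684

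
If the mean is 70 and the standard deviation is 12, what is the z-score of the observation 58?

-1

Step 1: Recall the z-score formula: z = (x - mu) / sigma
Step 2: Substitute values: z = (58 - 70) / 12
Step 3: z = -12 / 12 = -1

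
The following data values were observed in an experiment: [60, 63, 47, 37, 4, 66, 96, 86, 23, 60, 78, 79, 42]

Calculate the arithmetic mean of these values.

57

Step 1: Sum all values: 60 + 63 + 47 + 37 + 4 + 66 + 96 + 86 + 23 + 60 + 78 + 79 + 42 = 741
Step 2: Count the number of values: n = 13
Step 3: Mean = sum / n = 741 / 13 = 57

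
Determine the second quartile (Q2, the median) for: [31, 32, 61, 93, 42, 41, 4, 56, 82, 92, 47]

47

Step 1: Sort the data: [4, 31, 32, 41, 42, 47, 56, 61, 82, 92, 93]
Step 2: n = 11
Step 3: Q2 is the median. Since n is odd, it is the middle value at position 6: 47
Step 4: Q2 = 47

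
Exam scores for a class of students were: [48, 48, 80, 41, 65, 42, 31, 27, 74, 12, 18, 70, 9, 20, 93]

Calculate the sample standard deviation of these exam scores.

26.3173

Step 1: Compute the mean: 45.2
Step 2: Sum of squared deviations from the mean: 9696.4
Step 3: Sample variance = 9696.4 / 14 = 692.6
Step 4: Standard deviation = sqrt(692.6) = 26.3173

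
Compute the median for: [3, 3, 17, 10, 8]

8

Step 1: Sort the data in ascending order: [3, 3, 8, 10, 17]
Step 2: The number of values is n = 5.
Step 3: Since n is odd, the median is the middle value at position 3: 8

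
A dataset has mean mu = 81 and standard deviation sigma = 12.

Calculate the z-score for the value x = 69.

-1

Step 1: Recall the z-score formula: z = (x - mu) / sigma
Step 2: Substitute values: z = (69 - 81) / 12
Step 3: z = -12 / 12 = -1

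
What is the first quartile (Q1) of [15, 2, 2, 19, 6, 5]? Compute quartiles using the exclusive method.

2

Step 1: Sort the data: [2, 2, 5, 6, 15, 19]
Step 2: n = 6
Step 3: Using the exclusive quartile method:
  Q1 = 2
  Q2 (median) = 5.5
  Q3 = 16
  IQR = Q3 - Q1 = 16 - 2 = 14
Step 4: Q1 = 2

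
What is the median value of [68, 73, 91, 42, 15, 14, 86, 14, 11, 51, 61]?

51

Step 1: Sort the data in ascending order: [11, 14, 14, 15, 42, 51, 61, 68, 73, 86, 91]
Step 2: The number of values is n = 11.
Step 3: Since n is odd, the median is the middle value at position 6: 51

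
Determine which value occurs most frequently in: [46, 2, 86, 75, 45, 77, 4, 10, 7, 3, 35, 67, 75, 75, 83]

75

Step 1: Count the frequency of each value:
  2: appears 1 time(s)
  3: appears 1 time(s)
  4: appears 1 time(s)
  7: appears 1 time(s)
  10: appears 1 time(s)
  35: appears 1 time(s)
  45: appears 1 time(s)
  46: appears 1 time(s)
  67: appears 1 time(s)
  75: appears 3 time(s)
  77: appears 1 time(s)
  83: appears 1 time(s)
  86: appears 1 time(s)
Step 2: The value 75 appears most frequently (3 times).
Step 3: Mode = 75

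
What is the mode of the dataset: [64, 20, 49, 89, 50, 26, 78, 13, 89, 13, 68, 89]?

89

Step 1: Count the frequency of each value:
  13: appears 2 time(s)
  20: appears 1 time(s)
  26: appears 1 time(s)
  49: appears 1 time(s)
  50: appears 1 time(s)
  64: appears 1 time(s)
  68: appears 1 time(s)
  78: appears 1 time(s)
  89: appears 3 time(s)
Step 2: The value 89 appears most frequently (3 times).
Step 3: Mode = 89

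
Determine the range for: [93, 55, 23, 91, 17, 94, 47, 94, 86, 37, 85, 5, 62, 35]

89

Step 1: Identify the maximum value: max = 94
Step 2: Identify the minimum value: min = 5
Step 3: Range = max - min = 94 - 5 = 89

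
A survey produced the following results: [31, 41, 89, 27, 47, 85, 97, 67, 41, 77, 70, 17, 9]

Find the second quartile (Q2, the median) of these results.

47

Step 1: Sort the data: [9, 17, 27, 31, 41, 41, 47, 67, 70, 77, 85, 89, 97]
Step 2: n = 13
Step 3: Q2 is the median. Since n is odd, it is the middle value at position 7: 47
Step 4: Q2 = 47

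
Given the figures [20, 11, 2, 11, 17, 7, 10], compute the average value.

11.1429

Step 1: Sum all values: 20 + 11 + 2 + 11 + 17 + 7 + 10 = 78
Step 2: Count the number of values: n = 7
Step 3: Mean = sum / n = 78 / 7 = 11.1429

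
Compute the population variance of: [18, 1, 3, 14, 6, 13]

38.4722

Step 1: Compute the mean: (18 + 1 + 3 + 14 + 6 + 13) / 6 = 9.1667
Step 2: Compute squared deviations from the mean:
  (18 - 9.1667)^2 = 78.0278
  (1 - 9.1667)^2 = 66.6944
  (3 - 9.1667)^2 = 38.0278
  (14 - 9.1667)^2 = 23.3611
  (6 - 9.1667)^2 = 10.0278
  (13 - 9.1667)^2 = 14.6944
Step 3: Sum of squared deviations = 230.8333
Step 4: Population variance = 230.8333 / 6 = 38.4722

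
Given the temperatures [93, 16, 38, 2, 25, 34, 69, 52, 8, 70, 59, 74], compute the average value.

45

Step 1: Sum all values: 93 + 16 + 38 + 2 + 25 + 34 + 69 + 52 + 8 + 70 + 59 + 74 = 540
Step 2: Count the number of values: n = 12
Step 3: Mean = sum / n = 540 / 12 = 45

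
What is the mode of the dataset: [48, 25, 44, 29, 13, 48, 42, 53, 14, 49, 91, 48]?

48

Step 1: Count the frequency of each value:
  13: appears 1 time(s)
  14: appears 1 time(s)
  25: appears 1 time(s)
  29: appears 1 time(s)
  42: appears 1 time(s)
  44: appears 1 time(s)
  48: appears 3 time(s)
  49: appears 1 time(s)
  53: appears 1 time(s)
  91: appears 1 time(s)
Step 2: The value 48 appears most frequently (3 times).
Step 3: Mode = 48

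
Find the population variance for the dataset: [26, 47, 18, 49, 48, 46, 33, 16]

170.4844

Step 1: Compute the mean: (26 + 47 + 18 + 49 + 48 + 46 + 33 + 16) / 8 = 35.375
Step 2: Compute squared deviations from the mean:
  (26 - 35.375)^2 = 87.8906
  (47 - 35.375)^2 = 135.1406
  (18 - 35.375)^2 = 301.8906
  (49 - 35.375)^2 = 185.6406
  (48 - 35.375)^2 = 159.3906
  (46 - 35.375)^2 = 112.8906
  (33 - 35.375)^2 = 5.6406
  (16 - 35.375)^2 = 375.3906
Step 3: Sum of squared deviations = 1363.875
Step 4: Population variance = 1363.875 / 8 = 170.4844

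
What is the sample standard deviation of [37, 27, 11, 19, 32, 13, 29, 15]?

9.6575

Step 1: Compute the mean: 22.875
Step 2: Sum of squared deviations from the mean: 652.875
Step 3: Sample variance = 652.875 / 7 = 93.2679
Step 4: Standard deviation = sqrt(93.2679) = 9.6575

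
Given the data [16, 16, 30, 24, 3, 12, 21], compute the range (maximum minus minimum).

27

Step 1: Identify the maximum value: max = 30
Step 2: Identify the minimum value: min = 3
Step 3: Range = max - min = 30 - 3 = 27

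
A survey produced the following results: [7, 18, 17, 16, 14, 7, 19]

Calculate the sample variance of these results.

25.3333

Step 1: Compute the mean: (7 + 18 + 17 + 16 + 14 + 7 + 19) / 7 = 14
Step 2: Compute squared deviations from the mean:
  (7 - 14)^2 = 49
  (18 - 14)^2 = 16
  (17 - 14)^2 = 9
  (16 - 14)^2 = 4
  (14 - 14)^2 = 0
  (7 - 14)^2 = 49
  (19 - 14)^2 = 25
Step 3: Sum of squared deviations = 152
Step 4: Sample variance = 152 / 6 = 25.3333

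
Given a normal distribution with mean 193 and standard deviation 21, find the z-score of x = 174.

-0.9048

Step 1: Recall the z-score formula: z = (x - mu) / sigma
Step 2: Substitute values: z = (174 - 193) / 21
Step 3: z = -19 / 21 = -0.9048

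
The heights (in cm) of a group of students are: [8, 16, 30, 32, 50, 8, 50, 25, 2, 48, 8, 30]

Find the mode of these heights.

8

Step 1: Count the frequency of each value:
  2: appears 1 time(s)
  8: appears 3 time(s)
  16: appears 1 time(s)
  25: appears 1 time(s)
  30: appears 2 time(s)
  32: appears 1 time(s)
  48: appears 1 time(s)
  50: appears 2 time(s)
Step 2: The value 8 appears most frequently (3 times).
Step 3: Mode = 8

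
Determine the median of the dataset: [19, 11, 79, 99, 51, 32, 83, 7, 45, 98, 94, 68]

59.5

Step 1: Sort the data in ascending order: [7, 11, 19, 32, 45, 51, 68, 79, 83, 94, 98, 99]
Step 2: The number of values is n = 12.
Step 3: Since n is even, the median is the average of positions 6 and 7:
  Median = (51 + 68) / 2 = 59.5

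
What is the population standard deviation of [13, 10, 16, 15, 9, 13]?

2.4944

Step 1: Compute the mean: 12.6667
Step 2: Sum of squared deviations from the mean: 37.3333
Step 3: Population variance = 37.3333 / 6 = 6.2222
Step 4: Standard deviation = sqrt(6.2222) = 2.4944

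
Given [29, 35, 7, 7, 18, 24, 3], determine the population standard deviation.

11.4125

Step 1: Compute the mean: 17.5714
Step 2: Sum of squared deviations from the mean: 911.7143
Step 3: Population variance = 911.7143 / 7 = 130.2449
Step 4: Standard deviation = sqrt(130.2449) = 11.4125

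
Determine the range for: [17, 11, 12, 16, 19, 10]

9

Step 1: Identify the maximum value: max = 19
Step 2: Identify the minimum value: min = 10
Step 3: Range = max - min = 19 - 10 = 9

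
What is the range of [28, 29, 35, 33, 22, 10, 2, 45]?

43

Step 1: Identify the maximum value: max = 45
Step 2: Identify the minimum value: min = 2
Step 3: Range = max - min = 45 - 2 = 43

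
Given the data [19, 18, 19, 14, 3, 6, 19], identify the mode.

19

Step 1: Count the frequency of each value:
  3: appears 1 time(s)
  6: appears 1 time(s)
  14: appears 1 time(s)
  18: appears 1 time(s)
  19: appears 3 time(s)
Step 2: The value 19 appears most frequently (3 times).
Step 3: Mode = 19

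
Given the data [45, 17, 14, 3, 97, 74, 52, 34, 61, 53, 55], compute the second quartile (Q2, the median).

52

Step 1: Sort the data: [3, 14, 17, 34, 45, 52, 53, 55, 61, 74, 97]
Step 2: n = 11
Step 3: Q2 is the median. Since n is odd, it is the middle value at position 6: 52
Step 4: Q2 = 52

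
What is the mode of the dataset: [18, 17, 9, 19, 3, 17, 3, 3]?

3

Step 1: Count the frequency of each value:
  3: appears 3 time(s)
  9: appears 1 time(s)
  17: appears 2 time(s)
  18: appears 1 time(s)
  19: appears 1 time(s)
Step 2: The value 3 appears most frequently (3 times).
Step 3: Mode = 3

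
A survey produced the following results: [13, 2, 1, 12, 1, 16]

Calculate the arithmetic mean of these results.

7.5

Step 1: Sum all values: 13 + 2 + 1 + 12 + 1 + 16 = 45
Step 2: Count the number of values: n = 6
Step 3: Mean = sum / n = 45 / 6 = 7.5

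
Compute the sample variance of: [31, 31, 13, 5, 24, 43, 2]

228.9048

Step 1: Compute the mean: (31 + 31 + 13 + 5 + 24 + 43 + 2) / 7 = 21.2857
Step 2: Compute squared deviations from the mean:
  (31 - 21.2857)^2 = 94.3673
  (31 - 21.2857)^2 = 94.3673
  (13 - 21.2857)^2 = 68.6531
  (5 - 21.2857)^2 = 265.2245
  (24 - 21.2857)^2 = 7.3673
  (43 - 21.2857)^2 = 471.5102
  (2 - 21.2857)^2 = 371.9388
Step 3: Sum of squared deviations = 1373.4286
Step 4: Sample variance = 1373.4286 / 6 = 228.9048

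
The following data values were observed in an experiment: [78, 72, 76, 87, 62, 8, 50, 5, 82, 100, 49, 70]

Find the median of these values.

71

Step 1: Sort the data in ascending order: [5, 8, 49, 50, 62, 70, 72, 76, 78, 82, 87, 100]
Step 2: The number of values is n = 12.
Step 3: Since n is even, the median is the average of positions 6 and 7:
  Median = (70 + 72) / 2 = 71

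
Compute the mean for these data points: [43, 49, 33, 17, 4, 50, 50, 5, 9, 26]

28.6

Step 1: Sum all values: 43 + 49 + 33 + 17 + 4 + 50 + 50 + 5 + 9 + 26 = 286
Step 2: Count the number of values: n = 10
Step 3: Mean = sum / n = 286 / 10 = 28.6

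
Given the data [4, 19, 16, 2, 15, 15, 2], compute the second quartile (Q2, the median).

15

Step 1: Sort the data: [2, 2, 4, 15, 15, 16, 19]
Step 2: n = 7
Step 3: Q2 is the median. Since n is odd, it is the middle value at position 4: 15
Step 4: Q2 = 15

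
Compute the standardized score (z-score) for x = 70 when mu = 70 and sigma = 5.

0

Step 1: Recall the z-score formula: z = (x - mu) / sigma
Step 2: Substitute values: z = (70 - 70) / 5
Step 3: z = 0 / 5 = 0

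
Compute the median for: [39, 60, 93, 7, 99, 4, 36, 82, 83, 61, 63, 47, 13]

60

Step 1: Sort the data in ascending order: [4, 7, 13, 36, 39, 47, 60, 61, 63, 82, 83, 93, 99]
Step 2: The number of values is n = 13.
Step 3: Since n is odd, the median is the middle value at position 7: 60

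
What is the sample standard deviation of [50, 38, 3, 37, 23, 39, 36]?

15.1186

Step 1: Compute the mean: 32.2857
Step 2: Sum of squared deviations from the mean: 1371.4286
Step 3: Sample variance = 1371.4286 / 6 = 228.5714
Step 4: Standard deviation = sqrt(228.5714) = 15.1186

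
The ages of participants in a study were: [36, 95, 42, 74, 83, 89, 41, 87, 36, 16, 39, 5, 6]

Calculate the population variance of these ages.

950.3787

Step 1: Compute the mean: (36 + 95 + 42 + 74 + 83 + 89 + 41 + 87 + 36 + 16 + 39 + 5 + 6) / 13 = 49.9231
Step 2: Compute squared deviations from the mean:
  (36 - 49.9231)^2 = 193.8521
  (95 - 49.9231)^2 = 2031.929
  (42 - 49.9231)^2 = 62.7751
  (74 - 49.9231)^2 = 579.6982
  (83 - 49.9231)^2 = 1094.0828
  (89 - 49.9231)^2 = 1527.0059
  (41 - 49.9231)^2 = 79.6213
  (87 - 49.9231)^2 = 1374.6982
  (36 - 49.9231)^2 = 193.8521
  (16 - 49.9231)^2 = 1150.7751
  (39 - 49.9231)^2 = 119.3136
  (5 - 49.9231)^2 = 2018.0828
  (6 - 49.9231)^2 = 1929.2367
Step 3: Sum of squared deviations = 12354.9231
Step 4: Population variance = 12354.9231 / 13 = 950.3787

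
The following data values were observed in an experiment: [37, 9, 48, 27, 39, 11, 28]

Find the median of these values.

28

Step 1: Sort the data in ascending order: [9, 11, 27, 28, 37, 39, 48]
Step 2: The number of values is n = 7.
Step 3: Since n is odd, the median is the middle value at position 4: 28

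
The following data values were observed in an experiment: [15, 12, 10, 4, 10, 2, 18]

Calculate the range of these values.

16

Step 1: Identify the maximum value: max = 18
Step 2: Identify the minimum value: min = 2
Step 3: Range = max - min = 18 - 2 = 16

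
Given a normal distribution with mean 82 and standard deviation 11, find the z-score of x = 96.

1.2727

Step 1: Recall the z-score formula: z = (x - mu) / sigma
Step 2: Substitute values: z = (96 - 82) / 11
Step 3: z = 14 / 11 = 1.2727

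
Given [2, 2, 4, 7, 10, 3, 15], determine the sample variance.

23.8095

Step 1: Compute the mean: (2 + 2 + 4 + 7 + 10 + 3 + 15) / 7 = 6.1429
Step 2: Compute squared deviations from the mean:
  (2 - 6.1429)^2 = 17.1633
  (2 - 6.1429)^2 = 17.1633
  (4 - 6.1429)^2 = 4.5918
  (7 - 6.1429)^2 = 0.7347
  (10 - 6.1429)^2 = 14.8776
  (3 - 6.1429)^2 = 9.8776
  (15 - 6.1429)^2 = 78.449
Step 3: Sum of squared deviations = 142.8571
Step 4: Sample variance = 142.8571 / 6 = 23.8095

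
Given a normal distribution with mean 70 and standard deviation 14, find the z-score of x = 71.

0.0714

Step 1: Recall the z-score formula: z = (x - mu) / sigma
Step 2: Substitute values: z = (71 - 70) / 14
Step 3: z = 1 / 14 = 0.0714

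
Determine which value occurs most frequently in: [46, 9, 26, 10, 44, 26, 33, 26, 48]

26

Step 1: Count the frequency of each value:
  9: appears 1 time(s)
  10: appears 1 time(s)
  26: appears 3 time(s)
  33: appears 1 time(s)
  44: appears 1 time(s)
  46: appears 1 time(s)
  48: appears 1 time(s)
Step 2: The value 26 appears most frequently (3 times).
Step 3: Mode = 26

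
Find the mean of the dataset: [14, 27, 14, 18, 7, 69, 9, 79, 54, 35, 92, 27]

37.0833

Step 1: Sum all values: 14 + 27 + 14 + 18 + 7 + 69 + 9 + 79 + 54 + 35 + 92 + 27 = 445
Step 2: Count the number of values: n = 12
Step 3: Mean = sum / n = 445 / 12 = 37.0833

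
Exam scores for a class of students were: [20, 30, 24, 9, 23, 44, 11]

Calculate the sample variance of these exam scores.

140

Step 1: Compute the mean: (20 + 30 + 24 + 9 + 23 + 44 + 11) / 7 = 23
Step 2: Compute squared deviations from the mean:
  (20 - 23)^2 = 9
  (30 - 23)^2 = 49
  (24 - 23)^2 = 1
  (9 - 23)^2 = 196
  (23 - 23)^2 = 0
  (44 - 23)^2 = 441
  (11 - 23)^2 = 144
Step 3: Sum of squared deviations = 840
Step 4: Sample variance = 840 / 6 = 140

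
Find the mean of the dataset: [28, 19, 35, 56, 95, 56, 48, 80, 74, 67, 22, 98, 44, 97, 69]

59.2

Step 1: Sum all values: 28 + 19 + 35 + 56 + 95 + 56 + 48 + 80 + 74 + 67 + 22 + 98 + 44 + 97 + 69 = 888
Step 2: Count the number of values: n = 15
Step 3: Mean = sum / n = 888 / 15 = 59.2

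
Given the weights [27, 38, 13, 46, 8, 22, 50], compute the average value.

29.1429

Step 1: Sum all values: 27 + 38 + 13 + 46 + 8 + 22 + 50 = 204
Step 2: Count the number of values: n = 7
Step 3: Mean = sum / n = 204 / 7 = 29.1429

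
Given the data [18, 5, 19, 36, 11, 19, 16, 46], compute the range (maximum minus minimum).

41

Step 1: Identify the maximum value: max = 46
Step 2: Identify the minimum value: min = 5
Step 3: Range = max - min = 46 - 5 = 41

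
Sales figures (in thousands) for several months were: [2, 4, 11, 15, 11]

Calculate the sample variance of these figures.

29.3

Step 1: Compute the mean: (2 + 4 + 11 + 15 + 11) / 5 = 8.6
Step 2: Compute squared deviations from the mean:
  (2 - 8.6)^2 = 43.56
  (4 - 8.6)^2 = 21.16
  (11 - 8.6)^2 = 5.76
  (15 - 8.6)^2 = 40.96
  (11 - 8.6)^2 = 5.76
Step 3: Sum of squared deviations = 117.2
Step 4: Sample variance = 117.2 / 4 = 29.3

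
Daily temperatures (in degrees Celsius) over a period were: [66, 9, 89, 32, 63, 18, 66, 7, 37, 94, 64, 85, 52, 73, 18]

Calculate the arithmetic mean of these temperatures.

51.5333

Step 1: Sum all values: 66 + 9 + 89 + 32 + 63 + 18 + 66 + 7 + 37 + 94 + 64 + 85 + 52 + 73 + 18 = 773
Step 2: Count the number of values: n = 15
Step 3: Mean = sum / n = 773 / 15 = 51.5333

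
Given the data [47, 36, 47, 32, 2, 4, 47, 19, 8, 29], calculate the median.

30.5

Step 1: Sort the data in ascending order: [2, 4, 8, 19, 29, 32, 36, 47, 47, 47]
Step 2: The number of values is n = 10.
Step 3: Since n is even, the median is the average of positions 5 and 6:
  Median = (29 + 32) / 2 = 30.5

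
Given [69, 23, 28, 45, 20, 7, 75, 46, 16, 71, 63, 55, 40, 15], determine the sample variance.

534.8407

Step 1: Compute the mean: (69 + 23 + 28 + 45 + 20 + 7 + 75 + 46 + 16 + 71 + 63 + 55 + 40 + 15) / 14 = 40.9286
Step 2: Compute squared deviations from the mean:
  (69 - 40.9286)^2 = 788.0051
  (23 - 40.9286)^2 = 321.4337
  (28 - 40.9286)^2 = 167.148
  (45 - 40.9286)^2 = 16.5765
  (20 - 40.9286)^2 = 438.0051
  (7 - 40.9286)^2 = 1151.148
  (75 - 40.9286)^2 = 1160.8622
  (46 - 40.9286)^2 = 25.7194
  (16 - 40.9286)^2 = 621.4337
  (71 - 40.9286)^2 = 904.2908
  (63 - 40.9286)^2 = 487.148
  (55 - 40.9286)^2 = 198.0051
  (40 - 40.9286)^2 = 0.8622
  (15 - 40.9286)^2 = 672.2908
Step 3: Sum of squared deviations = 6952.9286
Step 4: Sample variance = 6952.9286 / 13 = 534.8407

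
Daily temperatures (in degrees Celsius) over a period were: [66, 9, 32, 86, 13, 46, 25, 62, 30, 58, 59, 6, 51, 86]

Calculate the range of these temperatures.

80

Step 1: Identify the maximum value: max = 86
Step 2: Identify the minimum value: min = 6
Step 3: Range = max - min = 86 - 6 = 80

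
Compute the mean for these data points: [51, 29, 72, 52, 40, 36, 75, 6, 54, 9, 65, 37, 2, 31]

39.9286

Step 1: Sum all values: 51 + 29 + 72 + 52 + 40 + 36 + 75 + 6 + 54 + 9 + 65 + 37 + 2 + 31 = 559
Step 2: Count the number of values: n = 14
Step 3: Mean = sum / n = 559 / 14 = 39.9286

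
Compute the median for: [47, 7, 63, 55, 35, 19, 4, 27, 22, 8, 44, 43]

31

Step 1: Sort the data in ascending order: [4, 7, 8, 19, 22, 27, 35, 43, 44, 47, 55, 63]
Step 2: The number of values is n = 12.
Step 3: Since n is even, the median is the average of positions 6 and 7:
  Median = (27 + 35) / 2 = 31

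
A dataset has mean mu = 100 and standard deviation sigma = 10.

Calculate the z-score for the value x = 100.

0

Step 1: Recall the z-score formula: z = (x - mu) / sigma
Step 2: Substitute values: z = (100 - 100) / 10
Step 3: z = 0 / 10 = 0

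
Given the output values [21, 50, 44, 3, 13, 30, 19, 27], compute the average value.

25.875

Step 1: Sum all values: 21 + 50 + 44 + 3 + 13 + 30 + 19 + 27 = 207
Step 2: Count the number of values: n = 8
Step 3: Mean = sum / n = 207 / 8 = 25.875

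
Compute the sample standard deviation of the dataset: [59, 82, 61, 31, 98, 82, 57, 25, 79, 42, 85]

23.7617

Step 1: Compute the mean: 63.7273
Step 2: Sum of squared deviations from the mean: 5646.1818
Step 3: Sample variance = 5646.1818 / 10 = 564.6182
Step 4: Standard deviation = sqrt(564.6182) = 23.7617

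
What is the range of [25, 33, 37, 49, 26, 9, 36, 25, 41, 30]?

40

Step 1: Identify the maximum value: max = 49
Step 2: Identify the minimum value: min = 9
Step 3: Range = max - min = 49 - 9 = 40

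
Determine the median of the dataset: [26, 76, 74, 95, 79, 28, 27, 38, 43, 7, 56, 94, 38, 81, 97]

56

Step 1: Sort the data in ascending order: [7, 26, 27, 28, 38, 38, 43, 56, 74, 76, 79, 81, 94, 95, 97]
Step 2: The number of values is n = 15.
Step 3: Since n is odd, the median is the middle value at position 8: 56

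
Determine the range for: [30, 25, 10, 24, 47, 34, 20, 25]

37

Step 1: Identify the maximum value: max = 47
Step 2: Identify the minimum value: min = 10
Step 3: Range = max - min = 47 - 10 = 37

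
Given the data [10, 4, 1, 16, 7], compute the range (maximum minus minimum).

15

Step 1: Identify the maximum value: max = 16
Step 2: Identify the minimum value: min = 1
Step 3: Range = max - min = 16 - 1 = 15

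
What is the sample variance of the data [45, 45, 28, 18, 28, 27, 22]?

112.2857

Step 1: Compute the mean: (45 + 45 + 28 + 18 + 28 + 27 + 22) / 7 = 30.4286
Step 2: Compute squared deviations from the mean:
  (45 - 30.4286)^2 = 212.3265
  (45 - 30.4286)^2 = 212.3265
  (28 - 30.4286)^2 = 5.898
  (18 - 30.4286)^2 = 154.4694
  (28 - 30.4286)^2 = 5.898
  (27 - 30.4286)^2 = 11.7551
  (22 - 30.4286)^2 = 71.0408
Step 3: Sum of squared deviations = 673.7143
Step 4: Sample variance = 673.7143 / 6 = 112.2857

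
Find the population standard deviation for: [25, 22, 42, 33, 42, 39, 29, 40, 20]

8.2612

Step 1: Compute the mean: 32.4444
Step 2: Sum of squared deviations from the mean: 614.2222
Step 3: Population variance = 614.2222 / 9 = 68.2469
Step 4: Standard deviation = sqrt(68.2469) = 8.2612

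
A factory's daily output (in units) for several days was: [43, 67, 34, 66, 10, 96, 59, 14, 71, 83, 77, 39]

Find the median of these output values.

62.5

Step 1: Sort the data in ascending order: [10, 14, 34, 39, 43, 59, 66, 67, 71, 77, 83, 96]
Step 2: The number of values is n = 12.
Step 3: Since n is even, the median is the average of positions 6 and 7:
  Median = (59 + 66) / 2 = 62.5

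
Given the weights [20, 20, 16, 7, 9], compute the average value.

14.4

Step 1: Sum all values: 20 + 20 + 16 + 7 + 9 = 72
Step 2: Count the number of values: n = 5
Step 3: Mean = sum / n = 72 / 5 = 14.4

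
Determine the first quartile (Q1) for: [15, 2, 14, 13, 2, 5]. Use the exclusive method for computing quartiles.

2

Step 1: Sort the data: [2, 2, 5, 13, 14, 15]
Step 2: n = 6
Step 3: Using the exclusive quartile method:
  Q1 = 2
  Q2 (median) = 9
  Q3 = 14.25
  IQR = Q3 - Q1 = 14.25 - 2 = 12.25
Step 4: Q1 = 2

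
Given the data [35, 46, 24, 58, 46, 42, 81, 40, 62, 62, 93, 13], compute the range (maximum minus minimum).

80

Step 1: Identify the maximum value: max = 93
Step 2: Identify the minimum value: min = 13
Step 3: Range = max - min = 93 - 13 = 80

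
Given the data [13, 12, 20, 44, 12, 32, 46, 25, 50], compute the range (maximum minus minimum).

38

Step 1: Identify the maximum value: max = 50
Step 2: Identify the minimum value: min = 12
Step 3: Range = max - min = 50 - 12 = 38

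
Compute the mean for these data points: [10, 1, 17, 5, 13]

9.2

Step 1: Sum all values: 10 + 1 + 17 + 5 + 13 = 46
Step 2: Count the number of values: n = 5
Step 3: Mean = sum / n = 46 / 5 = 9.2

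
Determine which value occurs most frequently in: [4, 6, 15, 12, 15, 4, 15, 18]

15

Step 1: Count the frequency of each value:
  4: appears 2 time(s)
  6: appears 1 time(s)
  12: appears 1 time(s)
  15: appears 3 time(s)
  18: appears 1 time(s)
Step 2: The value 15 appears most frequently (3 times).
Step 3: Mode = 15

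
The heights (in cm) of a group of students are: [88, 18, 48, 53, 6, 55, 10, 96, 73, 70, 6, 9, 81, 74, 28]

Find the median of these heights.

53

Step 1: Sort the data in ascending order: [6, 6, 9, 10, 18, 28, 48, 53, 55, 70, 73, 74, 81, 88, 96]
Step 2: The number of values is n = 15.
Step 3: Since n is odd, the median is the middle value at position 8: 53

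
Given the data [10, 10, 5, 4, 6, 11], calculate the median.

8

Step 1: Sort the data in ascending order: [4, 5, 6, 10, 10, 11]
Step 2: The number of values is n = 6.
Step 3: Since n is even, the median is the average of positions 3 and 4:
  Median = (6 + 10) / 2 = 8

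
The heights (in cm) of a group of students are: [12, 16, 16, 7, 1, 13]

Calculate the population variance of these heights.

28.4722

Step 1: Compute the mean: (12 + 16 + 16 + 7 + 1 + 13) / 6 = 10.8333
Step 2: Compute squared deviations from the mean:
  (12 - 10.8333)^2 = 1.3611
  (16 - 10.8333)^2 = 26.6944
  (16 - 10.8333)^2 = 26.6944
  (7 - 10.8333)^2 = 14.6944
  (1 - 10.8333)^2 = 96.6944
  (13 - 10.8333)^2 = 4.6944
Step 3: Sum of squared deviations = 170.8333
Step 4: Population variance = 170.8333 / 6 = 28.4722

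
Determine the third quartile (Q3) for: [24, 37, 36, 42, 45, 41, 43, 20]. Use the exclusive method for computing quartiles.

42.75

Step 1: Sort the data: [20, 24, 36, 37, 41, 42, 43, 45]
Step 2: n = 8
Step 3: Using the exclusive quartile method:
  Q1 = 27
  Q2 (median) = 39
  Q3 = 42.75
  IQR = Q3 - Q1 = 42.75 - 27 = 15.75
Step 4: Q3 = 42.75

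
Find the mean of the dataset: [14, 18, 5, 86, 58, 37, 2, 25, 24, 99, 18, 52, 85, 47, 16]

39.0667

Step 1: Sum all values: 14 + 18 + 5 + 86 + 58 + 37 + 2 + 25 + 24 + 99 + 18 + 52 + 85 + 47 + 16 = 586
Step 2: Count the number of values: n = 15
Step 3: Mean = sum / n = 586 / 15 = 39.0667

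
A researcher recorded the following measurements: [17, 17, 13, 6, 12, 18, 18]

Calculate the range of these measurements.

12

Step 1: Identify the maximum value: max = 18
Step 2: Identify the minimum value: min = 6
Step 3: Range = max - min = 18 - 6 = 12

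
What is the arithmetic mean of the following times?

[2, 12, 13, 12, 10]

9.8

Step 1: Sum all values: 2 + 12 + 13 + 12 + 10 = 49
Step 2: Count the number of values: n = 5
Step 3: Mean = sum / n = 49 / 5 = 9.8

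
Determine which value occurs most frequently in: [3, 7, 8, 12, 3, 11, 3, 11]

3

Step 1: Count the frequency of each value:
  3: appears 3 time(s)
  7: appears 1 time(s)
  8: appears 1 time(s)
  11: appears 2 time(s)
  12: appears 1 time(s)
Step 2: The value 3 appears most frequently (3 times).
Step 3: Mode = 3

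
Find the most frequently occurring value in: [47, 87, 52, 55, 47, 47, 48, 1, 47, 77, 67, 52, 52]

47

Step 1: Count the frequency of each value:
  1: appears 1 time(s)
  47: appears 4 time(s)
  48: appears 1 time(s)
  52: appears 3 time(s)
  55: appears 1 time(s)
  67: appears 1 time(s)
  77: appears 1 time(s)
  87: appears 1 time(s)
Step 2: The value 47 appears most frequently (4 times).
Step 3: Mode = 47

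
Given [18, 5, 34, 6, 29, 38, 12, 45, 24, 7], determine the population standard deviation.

13.666

Step 1: Compute the mean: 21.8
Step 2: Sum of squared deviations from the mean: 1867.6
Step 3: Population variance = 1867.6 / 10 = 186.76
Step 4: Standard deviation = sqrt(186.76) = 13.666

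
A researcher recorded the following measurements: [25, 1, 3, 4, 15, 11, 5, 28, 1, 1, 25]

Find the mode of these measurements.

1

Step 1: Count the frequency of each value:
  1: appears 3 time(s)
  3: appears 1 time(s)
  4: appears 1 time(s)
  5: appears 1 time(s)
  11: appears 1 time(s)
  15: appears 1 time(s)
  25: appears 2 time(s)
  28: appears 1 time(s)
Step 2: The value 1 appears most frequently (3 times).
Step 3: Mode = 1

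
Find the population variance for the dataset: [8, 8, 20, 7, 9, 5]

23.5833

Step 1: Compute the mean: (8 + 8 + 20 + 7 + 9 + 5) / 6 = 9.5
Step 2: Compute squared deviations from the mean:
  (8 - 9.5)^2 = 2.25
  (8 - 9.5)^2 = 2.25
  (20 - 9.5)^2 = 110.25
  (7 - 9.5)^2 = 6.25
  (9 - 9.5)^2 = 0.25
  (5 - 9.5)^2 = 20.25
Step 3: Sum of squared deviations = 141.5
Step 4: Population variance = 141.5 / 6 = 23.5833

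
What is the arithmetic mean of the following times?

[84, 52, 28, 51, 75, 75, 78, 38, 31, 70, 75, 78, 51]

60.4615

Step 1: Sum all values: 84 + 52 + 28 + 51 + 75 + 75 + 78 + 38 + 31 + 70 + 75 + 78 + 51 = 786
Step 2: Count the number of values: n = 13
Step 3: Mean = sum / n = 786 / 13 = 60.4615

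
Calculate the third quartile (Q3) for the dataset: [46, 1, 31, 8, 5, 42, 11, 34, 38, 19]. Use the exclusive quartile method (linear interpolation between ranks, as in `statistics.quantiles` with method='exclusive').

39

Step 1: Sort the data: [1, 5, 8, 11, 19, 31, 34, 38, 42, 46]
Step 2: n = 10
Step 3: Using the exclusive quartile method:
  Q1 = 7.25
  Q2 (median) = 25
  Q3 = 39
  IQR = Q3 - Q1 = 39 - 7.25 = 31.75
Step 4: Q3 = 39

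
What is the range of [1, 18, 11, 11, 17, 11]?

17

Step 1: Identify the maximum value: max = 18
Step 2: Identify the minimum value: min = 1
Step 3: Range = max - min = 18 - 1 = 17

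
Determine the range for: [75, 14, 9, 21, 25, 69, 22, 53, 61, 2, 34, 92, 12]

90

Step 1: Identify the maximum value: max = 92
Step 2: Identify the minimum value: min = 2
Step 3: Range = max - min = 92 - 2 = 90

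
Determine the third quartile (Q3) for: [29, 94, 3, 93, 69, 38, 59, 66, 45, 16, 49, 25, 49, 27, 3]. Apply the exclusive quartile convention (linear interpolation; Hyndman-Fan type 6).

66

Step 1: Sort the data: [3, 3, 16, 25, 27, 29, 38, 45, 49, 49, 59, 66, 69, 93, 94]
Step 2: n = 15
Step 3: Using the exclusive quartile method:
  Q1 = 25
  Q2 (median) = 45
  Q3 = 66
  IQR = Q3 - Q1 = 66 - 25 = 41
Step 4: Q3 = 66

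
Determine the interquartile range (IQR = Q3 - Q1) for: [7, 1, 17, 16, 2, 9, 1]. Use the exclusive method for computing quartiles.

15

Step 1: Sort the data: [1, 1, 2, 7, 9, 16, 17]
Step 2: n = 7
Step 3: Using the exclusive quartile method:
  Q1 = 1
  Q2 (median) = 7
  Q3 = 16
  IQR = Q3 - Q1 = 16 - 1 = 15
Step 4: IQR = 15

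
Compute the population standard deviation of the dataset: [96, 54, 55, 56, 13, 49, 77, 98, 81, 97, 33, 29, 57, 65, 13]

27.2402

Step 1: Compute the mean: 58.2
Step 2: Sum of squared deviations from the mean: 11130.4
Step 3: Population variance = 11130.4 / 15 = 742.0267
Step 4: Standard deviation = sqrt(742.0267) = 27.2402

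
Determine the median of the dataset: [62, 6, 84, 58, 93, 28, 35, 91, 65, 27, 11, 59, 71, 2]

58.5

Step 1: Sort the data in ascending order: [2, 6, 11, 27, 28, 35, 58, 59, 62, 65, 71, 84, 91, 93]
Step 2: The number of values is n = 14.
Step 3: Since n is even, the median is the average of positions 7 and 8:
  Median = (58 + 59) / 2 = 58.5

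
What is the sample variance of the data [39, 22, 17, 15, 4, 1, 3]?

181.2857

Step 1: Compute the mean: (39 + 22 + 17 + 15 + 4 + 1 + 3) / 7 = 14.4286
Step 2: Compute squared deviations from the mean:
  (39 - 14.4286)^2 = 603.7551
  (22 - 14.4286)^2 = 57.3265
  (17 - 14.4286)^2 = 6.6122
  (15 - 14.4286)^2 = 0.3265
  (4 - 14.4286)^2 = 108.7551
  (1 - 14.4286)^2 = 180.3265
  (3 - 14.4286)^2 = 130.6122
Step 3: Sum of squared deviations = 1087.7143
Step 4: Sample variance = 1087.7143 / 6 = 181.2857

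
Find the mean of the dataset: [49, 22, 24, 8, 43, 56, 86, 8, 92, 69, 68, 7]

44.3333

Step 1: Sum all values: 49 + 22 + 24 + 8 + 43 + 56 + 86 + 8 + 92 + 69 + 68 + 7 = 532
Step 2: Count the number of values: n = 12
Step 3: Mean = sum / n = 532 / 12 = 44.3333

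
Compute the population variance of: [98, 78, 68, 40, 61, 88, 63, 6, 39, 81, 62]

615.9669

Step 1: Compute the mean: (98 + 78 + 68 + 40 + 61 + 88 + 63 + 6 + 39 + 81 + 62) / 11 = 62.1818
Step 2: Compute squared deviations from the mean:
  (98 - 62.1818)^2 = 1282.9421
  (78 - 62.1818)^2 = 250.2149
  (68 - 62.1818)^2 = 33.8512
  (40 - 62.1818)^2 = 492.0331
  (61 - 62.1818)^2 = 1.3967
  (88 - 62.1818)^2 = 666.5785
  (63 - 62.1818)^2 = 0.6694
  (6 - 62.1818)^2 = 3156.3967
  (39 - 62.1818)^2 = 537.3967
  (81 - 62.1818)^2 = 354.124
  (62 - 62.1818)^2 = 0.0331
Step 3: Sum of squared deviations = 6775.6364
Step 4: Population variance = 6775.6364 / 11 = 615.9669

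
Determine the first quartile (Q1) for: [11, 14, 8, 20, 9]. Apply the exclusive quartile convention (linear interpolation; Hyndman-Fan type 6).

8.5

Step 1: Sort the data: [8, 9, 11, 14, 20]
Step 2: n = 5
Step 3: Using the exclusive quartile method:
  Q1 = 8.5
  Q2 (median) = 11
  Q3 = 17
  IQR = Q3 - Q1 = 17 - 8.5 = 8.5
Step 4: Q1 = 8.5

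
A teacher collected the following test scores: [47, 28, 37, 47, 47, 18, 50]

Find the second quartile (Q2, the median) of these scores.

47

Step 1: Sort the data: [18, 28, 37, 47, 47, 47, 50]
Step 2: n = 7
Step 3: Q2 is the median. Since n is odd, it is the middle value at position 4: 47
Step 4: Q2 = 47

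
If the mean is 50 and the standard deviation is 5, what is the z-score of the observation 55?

1

Step 1: Recall the z-score formula: z = (x - mu) / sigma
Step 2: Substitute values: z = (55 - 50) / 5
Step 3: z = 5 / 5 = 1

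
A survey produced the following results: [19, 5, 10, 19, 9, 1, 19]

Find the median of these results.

10

Step 1: Sort the data in ascending order: [1, 5, 9, 10, 19, 19, 19]
Step 2: The number of values is n = 7.
Step 3: Since n is odd, the median is the middle value at position 4: 10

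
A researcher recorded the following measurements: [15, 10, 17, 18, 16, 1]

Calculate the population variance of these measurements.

34.4722

Step 1: Compute the mean: (15 + 10 + 17 + 18 + 16 + 1) / 6 = 12.8333
Step 2: Compute squared deviations from the mean:
  (15 - 12.8333)^2 = 4.6944
  (10 - 12.8333)^2 = 8.0278
  (17 - 12.8333)^2 = 17.3611
  (18 - 12.8333)^2 = 26.6944
  (16 - 12.8333)^2 = 10.0278
  (1 - 12.8333)^2 = 140.0278
Step 3: Sum of squared deviations = 206.8333
Step 4: Population variance = 206.8333 / 6 = 34.4722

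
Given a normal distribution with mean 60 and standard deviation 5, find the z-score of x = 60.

0

Step 1: Recall the z-score formula: z = (x - mu) / sigma
Step 2: Substitute values: z = (60 - 60) / 5
Step 3: z = 0 / 5 = 0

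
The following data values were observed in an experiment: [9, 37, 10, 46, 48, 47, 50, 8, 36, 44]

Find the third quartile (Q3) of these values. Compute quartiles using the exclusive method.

47.25

Step 1: Sort the data: [8, 9, 10, 36, 37, 44, 46, 47, 48, 50]
Step 2: n = 10
Step 3: Using the exclusive quartile method:
  Q1 = 9.75
  Q2 (median) = 40.5
  Q3 = 47.25
  IQR = Q3 - Q1 = 47.25 - 9.75 = 37.5
Step 4: Q3 = 47.25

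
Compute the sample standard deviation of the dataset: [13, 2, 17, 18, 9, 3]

6.8605

Step 1: Compute the mean: 10.3333
Step 2: Sum of squared deviations from the mean: 235.3333
Step 3: Sample variance = 235.3333 / 5 = 47.0667
Step 4: Standard deviation = sqrt(47.0667) = 6.8605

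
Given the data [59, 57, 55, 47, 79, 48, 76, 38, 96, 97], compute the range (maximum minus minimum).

59

Step 1: Identify the maximum value: max = 97
Step 2: Identify the minimum value: min = 38
Step 3: Range = max - min = 97 - 38 = 59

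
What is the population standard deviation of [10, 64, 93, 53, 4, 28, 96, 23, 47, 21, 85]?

31.7841

Step 1: Compute the mean: 47.6364
Step 2: Sum of squared deviations from the mean: 11112.5455
Step 3: Population variance = 11112.5455 / 11 = 1010.2314
Step 4: Standard deviation = sqrt(1010.2314) = 31.7841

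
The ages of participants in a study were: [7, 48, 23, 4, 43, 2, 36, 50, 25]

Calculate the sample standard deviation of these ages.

18.9678

Step 1: Compute the mean: 26.4444
Step 2: Sum of squared deviations from the mean: 2878.2222
Step 3: Sample variance = 2878.2222 / 8 = 359.7778
Step 4: Standard deviation = sqrt(359.7778) = 18.9678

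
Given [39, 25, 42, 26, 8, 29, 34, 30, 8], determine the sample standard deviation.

12.0289

Step 1: Compute the mean: 26.7778
Step 2: Sum of squared deviations from the mean: 1157.5556
Step 3: Sample variance = 1157.5556 / 8 = 144.6944
Step 4: Standard deviation = sqrt(144.6944) = 12.0289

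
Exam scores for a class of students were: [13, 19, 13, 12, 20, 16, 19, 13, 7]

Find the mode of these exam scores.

13

Step 1: Count the frequency of each value:
  7: appears 1 time(s)
  12: appears 1 time(s)
  13: appears 3 time(s)
  16: appears 1 time(s)
  19: appears 2 time(s)
  20: appears 1 time(s)
Step 2: The value 13 appears most frequently (3 times).
Step 3: Mode = 13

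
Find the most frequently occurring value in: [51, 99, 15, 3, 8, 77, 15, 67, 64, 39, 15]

15

Step 1: Count the frequency of each value:
  3: appears 1 time(s)
  8: appears 1 time(s)
  15: appears 3 time(s)
  39: appears 1 time(s)
  51: appears 1 time(s)
  64: appears 1 time(s)
  67: appears 1 time(s)
  77: appears 1 time(s)
  99: appears 1 time(s)
Step 2: The value 15 appears most frequently (3 times).
Step 3: Mode = 15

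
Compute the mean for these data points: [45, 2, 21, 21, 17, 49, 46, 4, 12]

24.1111

Step 1: Sum all values: 45 + 2 + 21 + 21 + 17 + 49 + 46 + 4 + 12 = 217
Step 2: Count the number of values: n = 9
Step 3: Mean = sum / n = 217 / 9 = 24.1111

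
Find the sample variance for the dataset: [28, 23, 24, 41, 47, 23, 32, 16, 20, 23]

93.7889

Step 1: Compute the mean: (28 + 23 + 24 + 41 + 47 + 23 + 32 + 16 + 20 + 23) / 10 = 27.7
Step 2: Compute squared deviations from the mean:
  (28 - 27.7)^2 = 0.09
  (23 - 27.7)^2 = 22.09
  (24 - 27.7)^2 = 13.69
  (41 - 27.7)^2 = 176.89
  (47 - 27.7)^2 = 372.49
  (23 - 27.7)^2 = 22.09
  (32 - 27.7)^2 = 18.49
  (16 - 27.7)^2 = 136.89
  (20 - 27.7)^2 = 59.29
  (23 - 27.7)^2 = 22.09
Step 3: Sum of squared deviations = 844.1
Step 4: Sample variance = 844.1 / 9 = 93.7889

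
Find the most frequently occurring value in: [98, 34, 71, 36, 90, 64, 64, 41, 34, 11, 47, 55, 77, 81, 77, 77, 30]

77

Step 1: Count the frequency of each value:
  11: appears 1 time(s)
  30: appears 1 time(s)
  34: appears 2 time(s)
  36: appears 1 time(s)
  41: appears 1 time(s)
  47: appears 1 time(s)
  55: appears 1 time(s)
  64: appears 2 time(s)
  71: appears 1 time(s)
  77: appears 3 time(s)
  81: appears 1 time(s)
  90: appears 1 time(s)
  98: appears 1 time(s)
Step 2: The value 77 appears most frequently (3 times).
Step 3: Mode = 77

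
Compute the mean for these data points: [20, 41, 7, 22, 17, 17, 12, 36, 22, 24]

21.8

Step 1: Sum all values: 20 + 41 + 7 + 22 + 17 + 17 + 12 + 36 + 22 + 24 = 218
Step 2: Count the number of values: n = 10
Step 3: Mean = sum / n = 218 / 10 = 21.8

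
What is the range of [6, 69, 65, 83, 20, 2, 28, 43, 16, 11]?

81

Step 1: Identify the maximum value: max = 83
Step 2: Identify the minimum value: min = 2
Step 3: Range = max - min = 83 - 2 = 81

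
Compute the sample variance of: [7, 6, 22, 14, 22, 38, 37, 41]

195.9821

Step 1: Compute the mean: (7 + 6 + 22 + 14 + 22 + 38 + 37 + 41) / 8 = 23.375
Step 2: Compute squared deviations from the mean:
  (7 - 23.375)^2 = 268.1406
  (6 - 23.375)^2 = 301.8906
  (22 - 23.375)^2 = 1.8906
  (14 - 23.375)^2 = 87.8906
  (22 - 23.375)^2 = 1.8906
  (38 - 23.375)^2 = 213.8906
  (37 - 23.375)^2 = 185.6406
  (41 - 23.375)^2 = 310.6406
Step 3: Sum of squared deviations = 1371.875
Step 4: Sample variance = 1371.875 / 7 = 195.9821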